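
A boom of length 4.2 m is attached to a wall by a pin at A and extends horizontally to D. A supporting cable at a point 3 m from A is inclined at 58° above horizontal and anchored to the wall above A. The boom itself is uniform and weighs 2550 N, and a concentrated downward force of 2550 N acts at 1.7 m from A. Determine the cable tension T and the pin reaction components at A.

ΣM about A: T·sin58°·3 − 2550·2.1 − 2550·1.7 = 0 → T = 9690/(3·0.848048) = 3808.75 ≈ 3809 N.
ΣF_x = 0: A_x − T·cos58° = 0 → A_x = 3808.75 × 0.529919 = 2018 N.
ΣF_y = 0: A_y + T·sin58° − 2550 − 2550 = 0 → A_y = 5100 − 3808.75 × 0.848048 = 1870 N.

T = 3809 N, A_x = 2018 N, A_y = 1870 N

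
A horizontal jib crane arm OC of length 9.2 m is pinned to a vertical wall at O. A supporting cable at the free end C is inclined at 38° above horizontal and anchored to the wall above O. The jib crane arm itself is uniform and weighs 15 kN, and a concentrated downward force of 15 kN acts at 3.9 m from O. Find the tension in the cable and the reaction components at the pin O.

ΣM about O: T·sin38°·9.2 − 15·4.6 − 15·3.9 = 0 → T = 127.5/(9.2·0.615661) = 22.5103 ≈ 22.51 kN.
ΣF_x = 0: O_x − T·cos38° = 0 → O_x = 22.5103 × 0.788011 = 17.74 kN.
ΣF_y = 0: O_y + T·sin38° − 15 − 15 = 0 → O_y = 30 − 22.5103 × 0.615661 = 16.14 kN.

T = 22.51 kN, O_x = 17.74 kN, O_y = 16.14 kN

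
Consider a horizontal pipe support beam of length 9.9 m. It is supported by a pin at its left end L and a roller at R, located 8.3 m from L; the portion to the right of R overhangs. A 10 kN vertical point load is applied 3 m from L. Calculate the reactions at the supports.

L_x = 0, L_y = 6.386 kN, R_y = 3.614 kN

ΣM about L: R_y·8.3 − 10·3 = 0 → R_y = 30/8.3 = 3.61446 ≈ 3.614 kN.
ΣF_y = 0: L_y + 3.61446 − 10 = 0 → L_y = 6.386 kN.
ΣF_x = 0: no horizontal applied forces, so L_x = 0.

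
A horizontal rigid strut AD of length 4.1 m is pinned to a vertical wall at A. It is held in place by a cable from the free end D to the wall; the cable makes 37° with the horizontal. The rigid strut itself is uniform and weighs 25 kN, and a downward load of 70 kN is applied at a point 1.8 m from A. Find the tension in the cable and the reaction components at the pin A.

T = 71.84 kN, A_x = 57.37 kN, A_y = 51.77 kN

ΣM about A: T·sin37°·4.1 − 25·2.05 − 70·1.8 = 0 → T = 177.25/(4.1·0.601815) = 71.8355 ≈ 71.84 kN.
ΣF_x = 0: A_x − T·cos37° = 0 → A_x = 71.8355 × 0.798636 = 57.37 kN.
ΣF_y = 0: A_y + T·sin37° − 25 − 70 = 0 → A_y = 95 − 71.8355 × 0.601815 = 51.77 kN.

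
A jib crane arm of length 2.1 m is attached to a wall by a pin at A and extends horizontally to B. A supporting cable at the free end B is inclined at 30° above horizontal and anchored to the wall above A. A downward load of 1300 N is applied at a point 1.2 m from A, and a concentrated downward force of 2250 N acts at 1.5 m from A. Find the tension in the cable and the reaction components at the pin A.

ΣM about A: T·sin30°·2.1 − 1300·1.2 − 2250·1.5 = 0 → T = 4935/(2.1·0.5) = 4700 N.
ΣF_x = 0: A_x − T·cos30° = 0 → A_x = 4700 × 0.866025 = 4070 N.
ΣF_y = 0: A_y + T·sin30° − 1300 − 2250 = 0 → A_y = 3550 − 4700 × 0.5 = 1200 N.

T = 4700 N, A_x = 4070 N, A_y = 1200 N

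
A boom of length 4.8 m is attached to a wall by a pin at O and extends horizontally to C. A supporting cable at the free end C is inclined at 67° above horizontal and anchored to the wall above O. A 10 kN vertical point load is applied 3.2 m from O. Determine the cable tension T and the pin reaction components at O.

T = 7.242 kN, O_x = 2.830 kN, O_y = 3.333 kN

ΣM about O: T·sin67°·4.8 − 10·3.2 = 0 → T = 32/(4.8·0.920505) = 7.2424 ≈ 7.242 kN.
ΣF_x = 0: O_x − T·cos67° = 0 → O_x = 7.2424 × 0.390731 = 2.830 kN.
ΣF_y = 0: O_y + T·sin67° − 10 = 0 → O_y = 10 − 7.2424 × 0.920505 = 3.333 kN.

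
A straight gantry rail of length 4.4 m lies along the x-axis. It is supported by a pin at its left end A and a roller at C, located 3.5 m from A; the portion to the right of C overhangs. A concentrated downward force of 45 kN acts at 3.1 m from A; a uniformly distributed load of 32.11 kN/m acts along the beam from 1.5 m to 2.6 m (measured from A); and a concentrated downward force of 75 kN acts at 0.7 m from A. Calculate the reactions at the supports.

Resultant of the distributed load: 32.11 × 1.1 = 35.321 kN at 2.05 m from A.
Taking moments about A: C_y·3.5 − 45·3.1 − (32.11·1.1)·2.05 − 75·0.7 = 0 → C_y = 264.40805/3.5 = 75.5452 ≈ 75.55 kN.
ΣF_y = 0: A_y + 75.5452 − 45 − 32.11·1.1 − 75 = 0 → A_y = 79.78 kN.
ΣF_x = 0: no horizontal applied forces, so A_x = 0.

A_x = 0, A_y = 79.78 kN, C_y = 75.55 kN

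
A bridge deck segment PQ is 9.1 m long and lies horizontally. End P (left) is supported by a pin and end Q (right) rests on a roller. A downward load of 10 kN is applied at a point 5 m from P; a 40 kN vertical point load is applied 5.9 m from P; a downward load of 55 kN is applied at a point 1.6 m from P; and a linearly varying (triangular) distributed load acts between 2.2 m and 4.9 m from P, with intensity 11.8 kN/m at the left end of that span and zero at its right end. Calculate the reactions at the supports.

Resultant of the triangular load: ½ × 11.8 × 2.7 = 15.93 kN, acting at 3.1 m from P (one-third of the span from the peak).
Taking moments about P: Q_y·9.1 − 10·5 − 40·5.9 − 55·1.6 − (½·11.8·2.7)·3.1 = 0 → Q_y = 423.383/9.1 = 46.5256 ≈ 46.53 kN.
ΣF_y = 0: P_y + 46.5256 − 10 − 40 − 55 − ½·11.8·2.7 = 0 → P_y = 74.40 kN.
ΣF_x = 0: no horizontal applied forces, so P_x = 0.

P_x = 0, P_y = 74.40 kN, Q_y = 46.53 kN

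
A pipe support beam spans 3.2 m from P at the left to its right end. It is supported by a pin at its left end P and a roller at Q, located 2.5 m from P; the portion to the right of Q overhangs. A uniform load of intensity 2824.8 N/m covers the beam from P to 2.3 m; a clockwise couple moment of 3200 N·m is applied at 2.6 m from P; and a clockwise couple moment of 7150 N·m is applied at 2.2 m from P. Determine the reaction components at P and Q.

Resultant of the distributed load: 2824.8 × 2.3 = 6497.04 N at 1.15 m from P.
Taking moments about P: Q_y·2.5 − (2824.8·2.3)·1.15 − 3200 − 7150 = 0 → Q_y = 17821.596/2.5 = 7128.64 ≈ 7129 N.
ΣF_y = 0: P_y + 7128.64 − 2824.8·2.3 = 0 → P_y = -631.6 N.
ΣF_x = 0: no horizontal applied forces, so P_x = 0.

P_x = 0, P_y = -631.6 N, Q_y = 7129 N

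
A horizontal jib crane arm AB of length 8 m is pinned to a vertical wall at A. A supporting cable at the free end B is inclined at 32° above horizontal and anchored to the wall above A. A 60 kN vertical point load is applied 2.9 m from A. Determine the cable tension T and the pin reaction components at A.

ΣM about A: T·sin32°·8 − 60·2.9 = 0 → T = 174/(8·0.529919) = 41.044 ≈ 41.04 kN.
ΣF_x = 0: A_x − T·cos32° = 0 → A_x = 41.044 × 0.848048 = 34.81 kN.
ΣF_y = 0: A_y + T·sin32° − 60 = 0 → A_y = 60 − 41.044 × 0.529919 = 38.25 kN.

T = 41.04 kN, A_x = 34.81 kN, A_y = 38.25 kN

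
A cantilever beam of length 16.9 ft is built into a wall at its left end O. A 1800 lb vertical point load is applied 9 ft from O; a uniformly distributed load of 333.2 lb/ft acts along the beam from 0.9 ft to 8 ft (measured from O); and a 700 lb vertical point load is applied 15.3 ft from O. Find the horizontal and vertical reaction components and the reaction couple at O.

Resultant of the distributed load: 333.2 × 7.1 = 2365.72 lb at 4.45 ft from O.
ΣF_x = 0: O_x = 0.
ΣF_y = 0: O_y − 1800 − 333.2·7.1 − 700 = 0 → O_y = 4866 lb.
ΣM about O: M_O − 1800·9 − (333.2·7.1)·4.45 − 700·15.3 = 0 → M_O = 37440 lb·ft.

O_x = 0, O_y = 4866 lb, M_O = 37440 lb·ft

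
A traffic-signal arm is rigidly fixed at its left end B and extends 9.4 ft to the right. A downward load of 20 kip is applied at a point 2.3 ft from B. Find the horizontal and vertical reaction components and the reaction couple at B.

ΣF_x = 0: B_x = 0.
ΣF_y = 0: B_y − 20 = 0 → B_y = 20.00 kip.
ΣM about B: M_B − 20·2.3 = 0 → M_B = 46.00 kip·ft.

B_x = 0, B_y = 20.00 kip, M_B = 46.00 kip·ft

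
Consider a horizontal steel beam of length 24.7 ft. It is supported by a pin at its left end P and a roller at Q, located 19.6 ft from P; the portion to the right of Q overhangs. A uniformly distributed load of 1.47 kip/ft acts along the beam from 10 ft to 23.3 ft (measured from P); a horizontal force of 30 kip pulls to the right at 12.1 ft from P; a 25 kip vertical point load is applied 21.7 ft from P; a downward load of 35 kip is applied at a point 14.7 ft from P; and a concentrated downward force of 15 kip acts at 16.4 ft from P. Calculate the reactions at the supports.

Resultant of the distributed load: 1.47 × 13.3 = 19.551 kip at 16.65 ft from P.
Taking moments about P: Q_y·19.6 − (1.47·13.3)·16.65 − 25·21.7 − 35·14.7 − 15·16.4 = 0 → Q_y = 1628.52415/19.6 = 83.088 ≈ 83.09 kip.
ΣF_y = 0: P_y + 83.088 − 1.47·13.3 − 25 − 35 − 15 = 0 → P_y = 11.46 kip.
ΣF_x = 0: P_x + 30 = 0 → P_x = -30.00 kip.

P_x = -30.00 kip, P_y = 11.46 kip, Q_y = 83.09 kip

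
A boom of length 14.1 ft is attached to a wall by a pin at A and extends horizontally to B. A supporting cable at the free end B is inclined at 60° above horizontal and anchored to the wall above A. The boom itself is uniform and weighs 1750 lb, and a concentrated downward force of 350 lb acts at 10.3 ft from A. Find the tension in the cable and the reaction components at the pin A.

ΣM about A: T·sin60°·14.1 − 1750·7.05 − 350·10.3 = 0 → T = 15942.5/(14.1·0.866025) = 1305.59 ≈ 1306 lb.
ΣF_x = 0: A_x − T·cos60° = 0 → A_x = 1305.59 × 0.5 = 652.8 lb.
ΣF_y = 0: A_y + T·sin60° − 1750 − 350 = 0 → A_y = 2100 − 1305.59 × 0.866025 = 969.3 lb.

T = 1306 lb, A_x = 652.8 lb, A_y = 969.3 lb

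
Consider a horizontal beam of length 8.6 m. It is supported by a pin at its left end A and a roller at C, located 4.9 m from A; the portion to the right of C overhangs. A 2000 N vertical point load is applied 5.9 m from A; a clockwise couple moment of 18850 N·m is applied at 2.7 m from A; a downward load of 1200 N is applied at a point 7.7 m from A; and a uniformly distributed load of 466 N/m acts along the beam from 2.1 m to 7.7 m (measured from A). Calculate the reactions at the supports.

Resultant of the distributed load: 466 × 5.6 = 2609.6 N at 4.9 m from A.
ΣM about A: C_y·4.9 − 2000·5.9 − 18850 − 1200·7.7 − (466·5.6)·4.9 = 0 → C_y = 52677.04/4.9 = 10750.4 ≈ 10750 N.
ΣF_y = 0: A_y + 10750.4 − 2000 − 1200 − 466·5.6 = 0 → A_y = -4941 N.
ΣF_x = 0: no horizontal applied forces, so A_x = 0.

A_x = 0, A_y = -4941 N, C_y = 10750 N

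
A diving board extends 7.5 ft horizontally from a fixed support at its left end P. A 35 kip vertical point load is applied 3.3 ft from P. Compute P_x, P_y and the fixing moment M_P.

P_x = 0, P_y = 35.00 kip, M_P = 115.5 kip·ft

ΣF_x = 0: P_x = 0.
ΣF_y = 0: P_y − 35 = 0 → P_y = 35.00 kip.
ΣM about P: M_P − 35·3.3 = 0 → M_P = 115.5 kip·ft.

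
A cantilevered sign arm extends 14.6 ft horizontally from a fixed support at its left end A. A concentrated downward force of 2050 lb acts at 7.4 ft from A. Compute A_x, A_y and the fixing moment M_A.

ΣF_x = 0: A_x = 0.
ΣF_y = 0: A_y − 2050 = 0 → A_y = 2050 lb.
ΣM about A: M_A − 2050·7.4 = 0 → M_A = 15170 lb·ft.

A_x = 0, A_y = 2050 lb, M_A = 15170 lb·ft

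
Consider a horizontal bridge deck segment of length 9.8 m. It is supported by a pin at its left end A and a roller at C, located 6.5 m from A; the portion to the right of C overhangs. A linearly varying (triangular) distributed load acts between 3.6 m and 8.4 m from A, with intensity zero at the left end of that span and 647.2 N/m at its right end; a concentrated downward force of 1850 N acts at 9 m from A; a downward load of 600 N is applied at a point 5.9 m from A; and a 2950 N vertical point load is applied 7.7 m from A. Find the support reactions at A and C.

A_x = 0, A_y = -1272 N, C_y = 8226 N

Resultant of the triangular load: ½ × 647.2 × 4.8 = 1553.28 N, acting at 6.8 m from A (one-third of the span from the peak).
Taking moments about A: C_y·6.5 − (½·647.2·4.8)·6.8 − 1850·9 − 600·5.9 − 2950·7.7 = 0 → C_y = 53467.304/6.5 = 8225.74 ≈ 8226 N.
ΣF_y = 0: A_y + 8225.74 − ½·647.2·4.8 − 1850 − 600 − 2950 = 0 → A_y = -1272 N.
ΣF_x = 0: no horizontal applied forces, so A_x = 0.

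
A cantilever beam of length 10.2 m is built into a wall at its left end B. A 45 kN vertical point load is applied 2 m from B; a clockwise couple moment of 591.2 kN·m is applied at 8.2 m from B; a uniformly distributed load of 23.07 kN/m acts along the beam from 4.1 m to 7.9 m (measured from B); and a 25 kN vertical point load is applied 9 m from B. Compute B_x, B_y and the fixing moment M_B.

Resultant of the distributed load: 23.07 × 3.8 = 87.666 kN at 6 m from B.
ΣF_x = 0: B_x = 0.
ΣF_y = 0: B_y − 45 − 23.07·3.8 − 25 = 0 → B_y = 157.7 kN.
ΣM about B: M_B − 45·2 − 591.2 − (23.07·3.8)·6 − 25·9 = 0 → M_B = 1432 kN·m.

B_x = 0, B_y = 157.7 kN, M_B = 1432 kN·m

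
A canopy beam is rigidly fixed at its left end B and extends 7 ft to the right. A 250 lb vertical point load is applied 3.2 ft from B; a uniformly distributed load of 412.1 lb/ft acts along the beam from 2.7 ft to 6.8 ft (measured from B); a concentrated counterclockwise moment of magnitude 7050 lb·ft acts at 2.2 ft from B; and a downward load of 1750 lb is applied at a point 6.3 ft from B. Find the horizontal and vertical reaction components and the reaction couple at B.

B_x = 0, B_y = 3690 lb, M_B = 12800 lb·ft

Resultant of the distributed load: 412.1 × 4.1 = 1689.61 lb at 4.75 ft from B.
ΣF_x = 0: B_x = 0.
ΣF_y = 0: B_y − 250 − 412.1·4.1 − 1750 = 0 → B_y = 3690 lb.
ΣM about B: M_B − 250·3.2 − (412.1·4.1)·4.75 + 7050 − 1750·6.3 = 0 → M_B = 12800 lb·ft.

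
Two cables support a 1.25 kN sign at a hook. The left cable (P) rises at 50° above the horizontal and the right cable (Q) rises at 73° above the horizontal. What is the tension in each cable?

ΣF_x = 0: −T_P·cos50° + T_Q·cos73° = 0 → T_Q = 2.19853·T_P.
ΣF_y = 0: T_P·sin50° + T_Q·sin73° = 1.25.
Substitute: T_P·(0.766044 + 2.19853·0.956305) = 1.25 → T_P = 0.435766 ≈ 0.4358 kN.
Then T_Q = 2.19853 × 0.435766 = 0.9580 kN.

T_P = 0.4358 kN, T_Q = 0.9580 kN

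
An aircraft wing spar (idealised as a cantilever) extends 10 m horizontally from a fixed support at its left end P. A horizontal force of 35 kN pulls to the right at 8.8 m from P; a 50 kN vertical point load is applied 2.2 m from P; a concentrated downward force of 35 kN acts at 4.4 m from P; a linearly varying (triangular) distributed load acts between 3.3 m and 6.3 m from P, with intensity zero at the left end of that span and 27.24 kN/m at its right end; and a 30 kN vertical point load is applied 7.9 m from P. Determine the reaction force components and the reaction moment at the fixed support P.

P_x = -35.00 kN, P_y = 155.9 kN, M_P = 717.6 kN·m

Resultant of the triangular load: ½ × 27.24 × 3 = 40.86 kN, acting at 5.3 m from P (one-third of the span from the peak).
ΣF_x = 0: P_x + 35 = 0 → P_x = -35.00 kN.
ΣF_y = 0: P_y − 50 − 35 − ½·27.24·3 − 30 = 0 → P_y = 155.9 kN.
ΣM about P: M_P − 50·2.2 − 35·4.4 − (½·27.24·3)·5.3 − 30·7.9 = 0 → M_P = 717.6 kN·m.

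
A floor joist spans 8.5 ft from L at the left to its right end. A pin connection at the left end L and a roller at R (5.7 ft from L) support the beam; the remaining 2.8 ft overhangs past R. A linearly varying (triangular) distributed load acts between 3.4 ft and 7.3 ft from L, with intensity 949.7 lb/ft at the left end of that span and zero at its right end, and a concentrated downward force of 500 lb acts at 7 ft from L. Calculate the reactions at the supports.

L_x = 0, L_y = 210.9 lb, R_y = 2141 lb

Resultant of the triangular load: ½ × 949.7 × 3.9 = 1851.915 lb, acting at 4.7 ft from L (one-third of the span from the peak).
ΣM about L: R_y·5.7 − (½·949.7·3.9)·4.7 − 500·7 = 0 → R_y = 12204.0005/5.7 = 2141.05 ≈ 2141 lb.
ΣF_y = 0: L_y + 2141.05 − ½·949.7·3.9 − 500 = 0 → L_y = 210.9 lb.
ΣF_x = 0: no horizontal applied forces, so L_x = 0.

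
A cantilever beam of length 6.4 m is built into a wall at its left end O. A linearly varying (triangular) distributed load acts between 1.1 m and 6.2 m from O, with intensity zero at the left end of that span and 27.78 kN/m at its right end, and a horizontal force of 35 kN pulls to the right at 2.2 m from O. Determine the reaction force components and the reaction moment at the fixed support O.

O_x = -35.00 kN, O_y = 70.84 kN, M_O = 318.8 kN·m

Resultant of the triangular load: ½ × 27.78 × 5.1 = 70.839 kN, acting at 4.5 m from O (one-third of the span from the peak).
ΣF_x = 0: O_x + 35 = 0 → O_x = -35.00 kN.
ΣF_y = 0: O_y − ½·27.78·5.1 = 0 → O_y = 70.84 kN.
ΣM about O: M_O − (½·27.78·5.1)·4.5 = 0 → M_O = 318.8 kN·m.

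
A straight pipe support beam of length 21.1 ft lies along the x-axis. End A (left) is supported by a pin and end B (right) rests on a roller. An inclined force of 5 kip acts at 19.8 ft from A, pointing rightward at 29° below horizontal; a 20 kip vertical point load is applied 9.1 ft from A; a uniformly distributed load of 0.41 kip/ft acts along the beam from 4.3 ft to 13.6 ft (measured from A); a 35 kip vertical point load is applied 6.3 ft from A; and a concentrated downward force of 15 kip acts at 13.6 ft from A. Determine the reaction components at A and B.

A_x = -4.373 kip, A_y = 43.60 kip, B_y = 32.64 kip

Resultant of the distributed load: 0.41 × 9.3 = 3.813 kip at 8.95 ft from A.
Moments about A: B_y·21.1 − 5·sin29°·19.8 − 20·9.1 − (0.41·9.3)·8.95 − 35·6.3 − 15·13.6 = 0 → B_y = 688.623/21.1 = 32.6362 ≈ 32.64 kip.
ΣF_y = 0: A_y + 32.6362 − 5·sin29° − 20 − 0.41·9.3 − 35 − 15 = 0 → A_y = 43.60 kip.
ΣF_x = 0: A_x + 5·cos29° = 0 → A_x = -4.373 kip.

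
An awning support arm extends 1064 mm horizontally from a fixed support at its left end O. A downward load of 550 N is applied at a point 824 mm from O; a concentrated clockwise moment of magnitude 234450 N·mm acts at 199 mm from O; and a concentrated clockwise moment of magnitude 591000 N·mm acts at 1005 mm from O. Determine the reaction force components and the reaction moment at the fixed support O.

O_x = 0, O_y = 550.0 N, M_O = 1279000 N·mm

ΣF_x = 0: O_x = 0.
ΣF_y = 0: O_y − 550 = 0 → O_y = 550.0 N.
ΣM about O: M_O − 550·824 − 234450 − 591000 = 0 → M_O = 1279000 N·mm.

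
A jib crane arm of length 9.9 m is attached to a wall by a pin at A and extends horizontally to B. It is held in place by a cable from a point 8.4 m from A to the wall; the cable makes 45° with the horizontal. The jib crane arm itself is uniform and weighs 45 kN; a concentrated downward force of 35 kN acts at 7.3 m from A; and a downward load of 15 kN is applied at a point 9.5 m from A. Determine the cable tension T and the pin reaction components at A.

ΣM about A: T·sin45°·8.4 − 45·4.95 − 35·7.3 − 15·9.5 = 0 → T = 620.75/(8.4·0.707107) = 104.509 ≈ 104.5 kN.
ΣF_x = 0: A_x − T·cos45° = 0 → A_x = 104.509 × 0.707107 = 73.90 kN.
ΣF_y = 0: A_y + T·sin45° − 45 − 35 − 15 = 0 → A_y = 95 − 104.509 × 0.707107 = 21.10 kN.

T = 104.5 kN, A_x = 73.90 kN, A_y = 21.10 kN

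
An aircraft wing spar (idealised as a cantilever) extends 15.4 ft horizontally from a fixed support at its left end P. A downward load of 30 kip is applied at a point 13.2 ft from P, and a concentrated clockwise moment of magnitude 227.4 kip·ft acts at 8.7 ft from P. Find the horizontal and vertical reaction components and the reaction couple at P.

P_x = 0, P_y = 30.00 kip, M_P = 623.4 kip·ft

ΣF_x = 0: P_x = 0.
ΣF_y = 0: P_y − 30 = 0 → P_y = 30.00 kip.
ΣM about P: M_P − 30·13.2 − 227.4 = 0 → M_P = 623.4 kip·ft.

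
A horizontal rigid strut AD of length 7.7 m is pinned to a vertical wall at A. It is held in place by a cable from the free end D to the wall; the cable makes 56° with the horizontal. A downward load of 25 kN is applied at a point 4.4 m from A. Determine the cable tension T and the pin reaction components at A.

ΣM about A: T·sin56°·7.7 − 25·4.4 = 0 → T = 110/(7.7·0.829038) = 17.2317 ≈ 17.23 kN.
ΣF_x = 0: A_x − T·cos56° = 0 → A_x = 17.2317 × 0.559193 = 9.636 kN.
ΣF_y = 0: A_y + T·sin56° − 25 = 0 → A_y = 25 − 17.2317 × 0.829038 = 10.71 kN.

T = 17.23 kN, A_x = 9.636 kN, A_y = 10.71 kN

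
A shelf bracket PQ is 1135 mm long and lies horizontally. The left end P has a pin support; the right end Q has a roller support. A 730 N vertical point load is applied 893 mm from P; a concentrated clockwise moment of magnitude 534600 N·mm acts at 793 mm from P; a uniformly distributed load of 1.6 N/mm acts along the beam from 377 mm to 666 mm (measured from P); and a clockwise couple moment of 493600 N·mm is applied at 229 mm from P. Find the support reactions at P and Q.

Resultant of the distributed load: 1.6 × 289 = 462.4 N at 521.5 mm from P.
Moments about P: Q_y·1135 − 730·893 − 534600 − (1.6·289)·521.5 − 493600 = 0 → Q_y = 1921231.6/1135 = 1692.72 ≈ 1693 N.
ΣF_y = 0: P_y + 1692.72 − 730 − 1.6·289 = 0 → P_y = -500.3 N.
ΣF_x = 0: no horizontal applied forces, so P_x = 0.

P_x = 0, P_y = -500.3 N, Q_y = 1693 N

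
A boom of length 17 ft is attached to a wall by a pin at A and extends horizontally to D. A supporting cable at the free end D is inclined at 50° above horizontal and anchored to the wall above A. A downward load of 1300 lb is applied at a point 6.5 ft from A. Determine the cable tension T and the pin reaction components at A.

T = 648.9 lb, A_x = 417.1 lb, A_y = 802.9 lb

ΣM about A: T·sin50°·17 − 1300·6.5 = 0 → T = 8450/(17·0.766044) = 648.865 ≈ 648.9 lb.
ΣF_x = 0: A_x − T·cos50° = 0 → A_x = 648.865 × 0.642788 = 417.1 lb.
ΣF_y = 0: A_y + T·sin50° − 1300 = 0 → A_y = 1300 − 648.865 × 0.766044 = 802.9 lb.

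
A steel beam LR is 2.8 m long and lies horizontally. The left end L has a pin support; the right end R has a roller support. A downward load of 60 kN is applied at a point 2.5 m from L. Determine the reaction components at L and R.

L_x = 0, L_y = 6.429 kN, R_y = 53.57 kN

Moments about L: R_y·2.8 − 60·2.5 = 0 → R_y = 150/2.8 = 53.5714 ≈ 53.57 kN.
ΣF_y = 0: L_y + 53.5714 − 60 = 0 → L_y = 6.429 kN.
ΣF_x = 0: no horizontal applied forces, so L_x = 0.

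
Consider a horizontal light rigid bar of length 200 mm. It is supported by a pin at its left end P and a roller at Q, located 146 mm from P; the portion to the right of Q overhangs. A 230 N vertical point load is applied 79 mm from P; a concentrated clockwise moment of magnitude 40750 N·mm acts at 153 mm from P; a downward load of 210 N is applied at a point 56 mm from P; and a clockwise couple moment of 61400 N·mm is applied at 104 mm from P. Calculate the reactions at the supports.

P_x = 0, P_y = -464.7 N, Q_y = 904.7 N

Moments about P: Q_y·146 − 230·79 − 40750 − 210·56 − 61400 = 0 → Q_y = 132080/146 = 904.658 ≈ 904.7 N.
ΣF_y = 0: P_y + 904.658 − 230 − 210 = 0 → P_y = -464.7 N.
ΣF_x = 0: no horizontal applied forces, so P_x = 0.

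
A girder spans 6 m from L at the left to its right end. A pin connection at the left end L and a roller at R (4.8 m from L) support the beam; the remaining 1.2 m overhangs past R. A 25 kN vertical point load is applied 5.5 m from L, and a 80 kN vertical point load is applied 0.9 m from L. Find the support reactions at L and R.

L_x = 0, L_y = 61.35 kN, R_y = 43.65 kN

Moments about L: R_y·4.8 − 25·5.5 − 80·0.9 = 0 → R_y = 209.5/4.8 = 43.6458 ≈ 43.65 kN.
ΣF_y = 0: L_y + 43.6458 − 25 − 80 = 0 → L_y = 61.35 kN.
ΣF_x = 0: no horizontal applied forces, so L_x = 0.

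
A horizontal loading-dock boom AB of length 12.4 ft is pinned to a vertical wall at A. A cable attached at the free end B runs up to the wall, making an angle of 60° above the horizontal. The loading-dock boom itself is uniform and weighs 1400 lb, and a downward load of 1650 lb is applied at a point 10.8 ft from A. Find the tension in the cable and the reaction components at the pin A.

ΣM about A: T·sin60°·12.4 − 1400·6.2 − 1650·10.8 = 0 → T = 26500/(12.4·0.866025) = 2467.71 ≈ 2468 lb.
ΣF_x = 0: A_x − T·cos60° = 0 → A_x = 2467.71 × 0.5 = 1234 lb.
ΣF_y = 0: A_y + T·sin60° − 1400 − 1650 = 0 → A_y = 3050 − 2467.71 × 0.866025 = 912.9 lb.

T = 2468 lb, A_x = 1234 lb, A_y = 912.9 lb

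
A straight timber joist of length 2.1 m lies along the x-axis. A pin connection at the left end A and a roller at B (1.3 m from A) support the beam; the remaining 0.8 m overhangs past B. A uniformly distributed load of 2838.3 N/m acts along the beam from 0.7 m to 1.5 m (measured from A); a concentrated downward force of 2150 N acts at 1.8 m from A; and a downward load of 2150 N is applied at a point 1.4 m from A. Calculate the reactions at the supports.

Resultant of the distributed load: 2838.3 × 0.8 = 2270.64 N at 1.1 m from A.
Moments about A: B_y·1.3 − (2838.3·0.8)·1.1 − 2150·1.8 − 2150·1.4 = 0 → B_y = 9377.704/1.3 = 7213.62 ≈ 7214 N.
ΣF_y = 0: A_y + 7213.62 − 2838.3·0.8 − 2150 − 2150 = 0 → A_y = -643.0 N.
ΣF_x = 0: no horizontal applied forces, so A_x = 0.

A_x = 0, A_y = -643.0 N, B_y = 7214 N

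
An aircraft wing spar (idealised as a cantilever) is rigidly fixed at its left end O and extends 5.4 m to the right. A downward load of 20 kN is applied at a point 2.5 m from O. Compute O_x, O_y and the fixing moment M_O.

O_x = 0, O_y = 20.00 kN, M_O = 50.00 kN·m

ΣF_x = 0: O_x = 0.
ΣF_y = 0: O_y − 20 = 0 → O_y = 20.00 kN.
ΣM about O: M_O − 20·2.5 = 0 → M_O = 50.00 kN·m.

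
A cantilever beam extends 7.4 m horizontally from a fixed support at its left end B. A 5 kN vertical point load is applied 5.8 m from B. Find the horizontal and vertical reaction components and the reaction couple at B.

B_x = 0, B_y = 5.000 kN, M_B = 29.00 kN·m

ΣF_x = 0: B_x = 0.
ΣF_y = 0: B_y − 5 = 0 → B_y = 5.000 kN.
ΣM about B: M_B − 5·5.8 = 0 → M_B = 29.00 kN·m.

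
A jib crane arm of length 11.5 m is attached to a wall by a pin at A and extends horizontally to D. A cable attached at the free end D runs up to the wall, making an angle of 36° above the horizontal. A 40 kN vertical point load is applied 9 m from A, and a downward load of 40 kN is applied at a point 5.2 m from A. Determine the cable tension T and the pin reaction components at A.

ΣM about A: T·sin36°·11.5 − 40·9 − 40·5.2 = 0 → T = 568/(11.5·0.587785) = 84.0295 ≈ 84.03 kN.
ΣF_x = 0: A_x − T·cos36° = 0 → A_x = 84.0295 × 0.809017 = 67.98 kN.
ΣF_y = 0: A_y + T·sin36° − 40 − 40 = 0 → A_y = 80 − 84.0295 × 0.587785 = 30.61 kN.

T = 84.03 kN, A_x = 67.98 kN, A_y = 30.61 kN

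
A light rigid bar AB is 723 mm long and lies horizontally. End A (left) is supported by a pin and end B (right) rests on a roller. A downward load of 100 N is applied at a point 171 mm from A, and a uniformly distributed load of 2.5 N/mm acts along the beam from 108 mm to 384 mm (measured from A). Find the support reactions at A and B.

Resultant of the distributed load: 2.5 × 276 = 690 N at 246 mm from A.
ΣM about A: B_y·723 − 100·171 − (2.5·276)·246 = 0 → B_y = 186840/723 = 258.423 ≈ 258.4 N.
ΣF_y = 0: A_y + 258.423 − 100 − 2.5·276 = 0 → A_y = 531.6 N.
ΣF_x = 0: no horizontal applied forces, so A_x = 0.

A_x = 0, A_y = 531.6 N, B_y = 258.4 N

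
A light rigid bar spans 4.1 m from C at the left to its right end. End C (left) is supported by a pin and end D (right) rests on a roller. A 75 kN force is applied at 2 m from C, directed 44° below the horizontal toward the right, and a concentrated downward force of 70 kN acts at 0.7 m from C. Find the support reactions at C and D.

C_x = -53.95 kN, C_y = 84.73 kN, D_y = 37.37 kN

Taking moments about C: D_y·4.1 − 75·sin44°·2 − 70·0.7 = 0 → D_y = 153.199/4.1 = 37.3656 ≈ 37.37 kN.
ΣF_y = 0: C_y + 37.3656 − 75·sin44° − 70 = 0 → C_y = 84.73 kN.
ΣF_x = 0: C_x + 75·cos44° = 0 → C_x = -53.95 kN.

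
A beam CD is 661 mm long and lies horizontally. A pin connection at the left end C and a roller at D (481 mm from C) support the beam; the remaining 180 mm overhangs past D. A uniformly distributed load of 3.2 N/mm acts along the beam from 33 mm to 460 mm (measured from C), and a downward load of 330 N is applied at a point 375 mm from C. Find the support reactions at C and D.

C_x = 0, C_y = 738.9 N, D_y = 957.5 N

Resultant of the distributed load: 3.2 × 427 = 1366.4 N at 246.5 mm from C.
Taking moments about C: D_y·481 − (3.2·427)·246.5 − 330·375 = 0 → D_y = 460567.6/481 = 957.521 ≈ 957.5 N.
ΣF_y = 0: C_y + 957.521 − 3.2·427 − 330 = 0 → C_y = 738.9 N.
ΣF_x = 0: no horizontal applied forces, so C_x = 0.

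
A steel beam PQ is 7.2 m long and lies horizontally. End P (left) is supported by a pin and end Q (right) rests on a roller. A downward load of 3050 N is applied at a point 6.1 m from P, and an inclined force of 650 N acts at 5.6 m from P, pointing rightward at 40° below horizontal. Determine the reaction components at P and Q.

Taking moments about P: Q_y·7.2 − 3050·6.1 − 650·sin40°·5.6 = 0 → Q_y = 20944.7/7.2 = 2908.99 ≈ 2909 N.
ΣF_y = 0: P_y + 2908.99 − 3050 − 650·sin40° = 0 → P_y = 558.8 N.
ΣF_x = 0: P_x + 650·cos40° = 0 → P_x = -497.9 N.

P_x = -497.9 N, P_y = 558.8 N, Q_y = 2909 N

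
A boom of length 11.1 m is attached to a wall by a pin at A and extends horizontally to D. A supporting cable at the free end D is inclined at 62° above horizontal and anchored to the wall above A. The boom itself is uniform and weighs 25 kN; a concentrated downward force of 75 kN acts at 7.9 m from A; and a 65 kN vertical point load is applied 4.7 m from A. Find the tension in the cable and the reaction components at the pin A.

T = 105.8 kN, A_x = 49.66 kN, A_y = 71.60 kN

ΣM about A: T·sin62°·11.1 − 25·5.55 − 75·7.9 − 65·4.7 = 0 → T = 1036.75/(11.1·0.882948) = 105.783 ≈ 105.8 kN.
ΣF_x = 0: A_x − T·cos62° = 0 → A_x = 105.783 × 0.469472 = 49.66 kN.
ΣF_y = 0: A_y + T·sin62° − 25 − 75 − 65 = 0 → A_y = 165 − 105.783 × 0.882948 = 71.60 kN.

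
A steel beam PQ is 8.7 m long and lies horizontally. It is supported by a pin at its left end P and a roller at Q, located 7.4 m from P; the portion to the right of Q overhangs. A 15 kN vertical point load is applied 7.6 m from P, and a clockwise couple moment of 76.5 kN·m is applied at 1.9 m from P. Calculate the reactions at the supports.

P_x = 0, P_y = -10.74 kN, Q_y = 25.74 kN

Moments about P: Q_y·7.4 − 15·7.6 − 76.5 = 0 → Q_y = 190.5/7.4 = 25.7432 ≈ 25.74 kN.
ΣF_y = 0: P_y + 25.7432 − 15 = 0 → P_y = -10.74 kN.
ΣF_x = 0: no horizontal applied forces, so P_x = 0.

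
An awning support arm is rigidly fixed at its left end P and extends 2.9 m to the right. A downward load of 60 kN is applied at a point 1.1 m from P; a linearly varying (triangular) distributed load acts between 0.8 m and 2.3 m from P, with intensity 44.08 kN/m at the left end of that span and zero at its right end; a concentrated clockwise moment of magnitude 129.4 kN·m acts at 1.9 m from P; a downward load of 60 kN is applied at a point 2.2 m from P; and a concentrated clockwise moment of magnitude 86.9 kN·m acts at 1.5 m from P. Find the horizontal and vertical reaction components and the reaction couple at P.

Resultant of the triangular load: ½ × 44.08 × 1.5 = 33.06 kN, acting at 1.3 m from P (one-third of the span from the peak).
ΣF_x = 0: P_x = 0.
ΣF_y = 0: P_y − 60 − ½·44.08·1.5 − 60 = 0 → P_y = 153.1 kN.
ΣM about P: M_P − 60·1.1 − (½·44.08·1.5)·1.3 − 129.4 − 60·2.2 − 86.9 = 0 → M_P = 457.3 kN·m.

P_x = 0, P_y = 153.1 kN, M_P = 457.3 kN·m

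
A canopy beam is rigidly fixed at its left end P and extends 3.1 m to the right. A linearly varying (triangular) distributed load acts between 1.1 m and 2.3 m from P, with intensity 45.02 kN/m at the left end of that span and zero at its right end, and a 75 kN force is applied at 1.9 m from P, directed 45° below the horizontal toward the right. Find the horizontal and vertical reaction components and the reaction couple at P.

Resultant of the triangular load: ½ × 45.02 × 1.2 = 27.012 kN, acting at 1.5 m from P (one-third of the span from the peak).
ΣF_x = 0: P_x + 75·cos45° = 0 → P_x = -53.03 kN.
ΣF_y = 0: P_y − ½·45.02·1.2 − 75·sin45° = 0 → P_y = 80.05 kN.
ΣM about P: M_P − (½·45.02·1.2)·1.5 − 75·sin45°·1.9 = 0 → M_P = 141.3 kN·m.

P_x = -53.03 kN, P_y = 80.05 kN, M_P = 141.3 kN·m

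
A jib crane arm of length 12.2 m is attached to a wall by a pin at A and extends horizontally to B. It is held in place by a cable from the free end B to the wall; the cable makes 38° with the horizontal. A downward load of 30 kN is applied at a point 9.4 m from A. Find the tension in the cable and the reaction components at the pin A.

ΣM about A: T·sin38°·12.2 − 30·9.4 = 0 → T = 282/(12.2·0.615661) = 37.5446 ≈ 37.54 kN.
ΣF_x = 0: A_x − T·cos38° = 0 → A_x = 37.5446 × 0.788011 = 29.59 kN.
ΣF_y = 0: A_y + T·sin38° − 30 = 0 → A_y = 30 − 37.5446 × 0.615661 = 6.885 kN.

T = 37.54 kN, A_x = 29.59 kN, A_y = 6.885 kN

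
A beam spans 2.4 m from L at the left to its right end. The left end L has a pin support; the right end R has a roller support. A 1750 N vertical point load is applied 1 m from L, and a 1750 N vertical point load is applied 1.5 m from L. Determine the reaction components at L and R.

L_x = 0, L_y = 1677 N, R_y = 1823 N

Taking moments about L: R_y·2.4 − 1750·1 − 1750·1.5 = 0 → R_y = 4375/2.4 = 1822.92 ≈ 1823 N.
ΣF_y = 0: L_y + 1822.92 − 1750 − 1750 = 0 → L_y = 1677 N.
ΣF_x = 0: no horizontal applied forces, so L_x = 0.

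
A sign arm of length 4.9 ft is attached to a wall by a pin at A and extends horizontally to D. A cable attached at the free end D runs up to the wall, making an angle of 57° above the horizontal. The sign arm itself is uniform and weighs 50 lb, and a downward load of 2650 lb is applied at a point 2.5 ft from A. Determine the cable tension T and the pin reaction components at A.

ΣM about A: T·sin57°·4.9 − 50·2.45 − 2650·2.5 = 0 → T = 6747.5/(4.9·0.838671) = 1641.93 ≈ 1642 lb.
ΣF_x = 0: A_x − T·cos57° = 0 → A_x = 1641.93 × 0.544639 = 894.3 lb.
ΣF_y = 0: A_y + T·sin57° − 50 − 2650 = 0 → A_y = 2700 − 1641.93 × 0.838671 = 1323 lb.

T = 1642 lb, A_x = 894.3 lb, A_y = 1323 lb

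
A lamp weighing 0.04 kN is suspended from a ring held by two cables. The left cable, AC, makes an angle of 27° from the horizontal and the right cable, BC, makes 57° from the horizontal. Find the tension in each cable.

ΣF_x = 0: −T_AC·cos27° + T_BC·cos57° = 0 → T_BC = 1.63596·T_AC.
ΣF_y = 0: T_AC·sin27° + T_BC·sin57° = 0.04.
Substitute: T_AC·(0.45399 + 1.63596·0.838671) = 0.04 → T_AC = 0.0219055 ≈ 0.02191 kN.
Then T_BC = 1.63596 × 0.0219055 = 0.03584 kN.

T_AC = 0.02191 kN, T_BC = 0.03584 kN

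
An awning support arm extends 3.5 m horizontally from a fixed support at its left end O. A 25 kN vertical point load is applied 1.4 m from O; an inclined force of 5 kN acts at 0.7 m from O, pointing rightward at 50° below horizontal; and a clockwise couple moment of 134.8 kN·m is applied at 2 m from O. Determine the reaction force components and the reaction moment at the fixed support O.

ΣF_x = 0: O_x + 5·cos50° = 0 → O_x = -3.214 kN.
ΣF_y = 0: O_y − 25 − 5·sin50° = 0 → O_y = 28.83 kN.
ΣM about O: M_O − 25·1.4 − 5·sin50°·0.7 − 134.8 = 0 → M_O = 172.5 kN·m.

O_x = -3.214 kN, O_y = 28.83 kN, M_O = 172.5 kN·m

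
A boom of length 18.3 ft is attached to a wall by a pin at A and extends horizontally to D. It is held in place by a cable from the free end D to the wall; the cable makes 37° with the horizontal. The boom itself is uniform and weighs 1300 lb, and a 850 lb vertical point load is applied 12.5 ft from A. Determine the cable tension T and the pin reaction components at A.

ΣM about A: T·sin37°·18.3 − 1300·9.15 − 850·12.5 = 0 → T = 22520/(18.3·0.601815) = 2044.82 ≈ 2045 lb.
ΣF_x = 0: A_x − T·cos37° = 0 → A_x = 2044.82 × 0.798636 = 1633 lb.
ΣF_y = 0: A_y + T·sin37° − 1300 − 850 = 0 → A_y = 2150 − 2044.82 × 0.601815 = 919.4 lb.

T = 2045 lb, A_x = 1633 lb, A_y = 919.4 lb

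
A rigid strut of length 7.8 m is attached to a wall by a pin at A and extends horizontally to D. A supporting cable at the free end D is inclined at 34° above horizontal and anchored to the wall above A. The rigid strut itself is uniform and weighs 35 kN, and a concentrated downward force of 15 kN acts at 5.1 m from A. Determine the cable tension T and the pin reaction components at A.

T = 48.83 kN, A_x = 40.49 kN, A_y = 22.69 kN

ΣM about A: T·sin34°·7.8 − 35·3.9 − 15·5.1 = 0 → T = 213/(7.8·0.559193) = 48.8341 ≈ 48.83 kN.
ΣF_x = 0: A_x − T·cos34° = 0 → A_x = 48.8341 × 0.829038 = 40.49 kN.
ΣF_y = 0: A_y + T·sin34° − 35 − 15 = 0 → A_y = 50 − 48.8341 × 0.559193 = 22.69 kN.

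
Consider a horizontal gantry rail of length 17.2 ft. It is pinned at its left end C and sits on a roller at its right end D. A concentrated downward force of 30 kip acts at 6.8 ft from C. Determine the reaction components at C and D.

ΣM about C: D_y·17.2 − 30·6.8 = 0 → D_y = 204/17.2 = 11.8605 ≈ 11.86 kip.
ΣF_y = 0: C_y + 11.8605 − 30 = 0 → C_y = 18.14 kip.
ΣF_x = 0: no horizontal applied forces, so C_x = 0.

C_x = 0, C_y = 18.14 kip, D_y = 11.86 kip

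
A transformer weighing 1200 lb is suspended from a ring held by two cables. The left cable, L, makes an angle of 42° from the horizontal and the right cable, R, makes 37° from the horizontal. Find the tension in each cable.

ΣF_x = 0: −T_L·cos42° + T_R·cos37° = 0 → T_R = 0.930518·T_L.
ΣF_y = 0: T_L·sin42° + T_R·sin37° = 1200.
Substitute: T_L·(0.669131 + 0.930518·0.601815) = 1200 → T_L = 976.3 lb.
Then T_R = 0.930518 × 976.3 = 908.5 lb.

T_L = 976.3 lb, T_R = 908.5 lb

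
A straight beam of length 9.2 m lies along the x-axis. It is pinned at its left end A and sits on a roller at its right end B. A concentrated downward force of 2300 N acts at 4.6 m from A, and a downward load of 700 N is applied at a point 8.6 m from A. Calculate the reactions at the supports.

Taking moments about A: B_y·9.2 − 2300·4.6 − 700·8.6 = 0 → B_y = 16600/9.2 = 1804.35 ≈ 1804 N.
ΣF_y = 0: A_y + 1804.35 − 2300 − 700 = 0 → A_y = 1196 N.
ΣF_x = 0: no horizontal applied forces, so A_x = 0.

A_x = 0, A_y = 1196 N, B_y = 1804 N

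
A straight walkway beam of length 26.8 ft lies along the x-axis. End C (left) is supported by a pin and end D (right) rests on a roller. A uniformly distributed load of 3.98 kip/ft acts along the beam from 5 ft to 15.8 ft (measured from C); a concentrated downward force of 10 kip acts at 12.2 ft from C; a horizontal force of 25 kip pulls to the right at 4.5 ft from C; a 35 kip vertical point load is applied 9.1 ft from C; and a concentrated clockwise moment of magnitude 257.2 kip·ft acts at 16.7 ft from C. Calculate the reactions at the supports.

Resultant of the distributed load: 3.98 × 10.8 = 42.984 kip at 10.4 ft from C.
Moments about C: D_y·26.8 − (3.98·10.8)·10.4 − 10·12.2 − 35·9.1 − 257.2 = 0 → D_y = 1144.7336/26.8 = 42.7139 ≈ 42.71 kip.
ΣF_y = 0: C_y + 42.7139 − 3.98·10.8 − 10 − 35 = 0 → C_y = 45.27 kip.
ΣF_x = 0: C_x + 25 = 0 → C_x = -25.00 kip.

C_x = -25.00 kip, C_y = 45.27 kip, D_y = 42.71 kip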